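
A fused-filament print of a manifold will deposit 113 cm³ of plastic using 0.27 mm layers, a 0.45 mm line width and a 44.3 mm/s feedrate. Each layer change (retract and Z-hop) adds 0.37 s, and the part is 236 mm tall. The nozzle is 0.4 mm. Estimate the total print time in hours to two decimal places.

5.92 hours

Bead cross-section = 0.27 × 0.45, so 0.1215 mm².
Path length: 113000 mm³ / 0.1215 mm² → 930041.2 mm.
Extrusion time: 930041.2 / 44.3 → 20994.2 s.
Layer count = ceil(236 / 0.27) = 875.
Z-hop total = 875 × 0.37, so 323.75 s.
Altogether 20994.2 + 323.75 = 21317.95 s, i.e. 5.92 hours.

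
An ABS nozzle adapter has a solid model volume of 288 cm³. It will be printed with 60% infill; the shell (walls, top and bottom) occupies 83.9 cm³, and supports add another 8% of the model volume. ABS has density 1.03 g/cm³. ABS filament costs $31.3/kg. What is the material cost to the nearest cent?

Interior volume = 288 − 83.9 = 204.1 cm³.
Infill volume = 0.60 × 204.1 = 122.46 cm³.
Support = 0.08 × 288 = 23.04 cm³.
Total extruded: 83.9 + 122.46 + 23.04 → 229.4 cm³.
Mass = 229.4 × 1.03 = 236.282 g.
Cost = 236.282 g / 1000 × $31.3/kg = $7.40.

$7.40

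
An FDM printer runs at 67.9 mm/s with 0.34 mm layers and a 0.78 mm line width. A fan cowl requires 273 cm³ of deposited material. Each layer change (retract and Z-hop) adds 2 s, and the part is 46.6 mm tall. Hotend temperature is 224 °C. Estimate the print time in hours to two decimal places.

4.29 hours

Line area: 0.34 × 0.78 → 0.2652 mm².
Toolpath length = 273 cm³ / 0.2652 mm² = 273000 / 0.2652 = 1029411.8 mm.
Print-move time = 1029411.8 / 67.9 = 15160.7 s.
Layer count = ceil(46.6 / 0.34) = 138.
Layer-change overhead = 138 × 2 = 276 s.
Total = 15160.7 + 276 = 15436.7 s = 4.29 hours.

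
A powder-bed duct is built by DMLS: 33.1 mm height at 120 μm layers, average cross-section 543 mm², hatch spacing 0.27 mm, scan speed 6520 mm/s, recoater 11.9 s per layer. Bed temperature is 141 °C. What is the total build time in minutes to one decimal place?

56.2 minutes

Layers = ⌈33.1/0.12⌉ = 276.
Scan path per layer: 543 / 0.27 → 2011.1 mm.
Per-layer scan time = 2011.1 / 6520, so 0.3085 s.
Per-layer time: 0.3085 + 11.9 → 12.2085 s.
276 layers × 12.2085 s/layer = 3369.546 s, i.e. 56.2 minutes.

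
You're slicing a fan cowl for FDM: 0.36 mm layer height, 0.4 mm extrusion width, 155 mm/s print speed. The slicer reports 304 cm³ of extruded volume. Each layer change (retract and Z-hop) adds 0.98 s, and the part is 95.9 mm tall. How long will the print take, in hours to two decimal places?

Line area: 0.36 × 0.4 → 0.144 mm².
Toolpath length = 304 cm³ / 0.144 mm² = 304000 / 0.144 = 2111111.1 mm.
Print-move time = 2111111.1 / 155, so 13620.1 s.
Number of layers: 95.9 / 0.36 → 267 (rounded up).
Non-print overhead = 267 × 0.98 = 261.66 s.
Total = 13620.1 + 261.66 = 13881.76 s = 3.86 hours.

3.86 hours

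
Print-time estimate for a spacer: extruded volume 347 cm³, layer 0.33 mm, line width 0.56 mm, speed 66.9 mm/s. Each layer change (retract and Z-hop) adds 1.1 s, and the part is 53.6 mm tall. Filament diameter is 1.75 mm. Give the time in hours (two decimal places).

Extrusion cross-section: 0.33 × 0.56 → 0.1848 mm².
Toolpath length = 347 cm³ / 0.1848 mm² = 347000 / 0.1848 = 1877705.6 mm.
Extrusion time = 1877705.6 / 66.9, so 28067.3 s.
Number of layers: 53.6 / 0.33 → 163 (rounded up).
Non-print overhead = 163 × 1.1, so 179.3 s.
Altogether 28067.3 + 179.3 = 28246.6 s, i.e. 7.85 hours.

7.85 hours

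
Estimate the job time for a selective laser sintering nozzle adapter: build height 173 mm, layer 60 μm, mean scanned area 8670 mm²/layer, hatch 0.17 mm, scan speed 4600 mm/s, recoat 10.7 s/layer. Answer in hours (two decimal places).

Layers = ⌈173/0.06⌉ = 2884.
Scan path per layer: 8670 / 0.17 → 51000 mm.
Laser time per layer = 51000 / 4600, so 11.087 s.
Time per layer = 11.087 + 10.7 = 21.787 s.
Total: 2884 × 21.787 s = 62833.708 s → 17.45 hours.

17.45 hours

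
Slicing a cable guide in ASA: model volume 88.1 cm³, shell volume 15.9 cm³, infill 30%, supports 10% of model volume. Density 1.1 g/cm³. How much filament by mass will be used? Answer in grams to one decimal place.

Volume inside the shell = 88.1 − 15.9 = 72.2 cm³.
Deposited infill = 0.30 × 72.2, so 21.66 cm³.
Support = 0.10 × 88.1, so 8.81 cm³.
Total printed volume: 15.9 + 21.66 + 8.81 → 46.37 cm³.
Mass = 46.37 × 1.1 = 51.007 g.

51.0 g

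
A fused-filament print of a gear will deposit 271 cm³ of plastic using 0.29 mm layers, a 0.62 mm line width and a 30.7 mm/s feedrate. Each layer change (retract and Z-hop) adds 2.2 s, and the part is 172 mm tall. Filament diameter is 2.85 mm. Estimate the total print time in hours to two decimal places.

14.00 hours

Extrusion cross-section: 0.29 × 0.62 → 0.1798 mm².
Toolpath length = 271 cm³ / 0.1798 mm² = 271000 / 0.1798 = 1507230.3 mm.
Time extruding = 1507230.3 / 30.7 = 49095.4 s.
Layers = ⌈172/0.29⌉ = 594.
Z-hop total: 594 × 2.2 → 1306.8 s.
Altogether 49095.4 + 1306.8 = 50402.2 s, i.e. 14.00 hours.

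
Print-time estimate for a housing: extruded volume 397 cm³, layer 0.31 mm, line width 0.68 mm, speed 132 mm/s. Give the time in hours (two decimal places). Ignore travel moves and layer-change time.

Extrusion cross-section = 0.31 × 0.68 = 0.2108 mm².
Path length: 397000 mm³ / 0.2108 mm² → 1883301.7 mm.
Time extruding = 1883301.7 / 132, so 14267.4 s.
14267.4 s = 3.96 hours.

3.96 hours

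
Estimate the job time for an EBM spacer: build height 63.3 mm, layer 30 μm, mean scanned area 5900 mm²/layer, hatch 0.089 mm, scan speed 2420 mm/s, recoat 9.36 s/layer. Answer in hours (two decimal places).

21.54 hours

Layer count = ceil(63.3 / 0.03) = 2110.
Per-layer scan distance = 5900 / 0.089 = 66292.1 mm.
Per-layer scan time: 66292.1 / 2420 → 27.3934 s.
Per-layer time: 27.3934 + 9.36 → 36.7534 s.
Build time = 2110 × 36.7534 = 77549.674 s = 21.54 hours.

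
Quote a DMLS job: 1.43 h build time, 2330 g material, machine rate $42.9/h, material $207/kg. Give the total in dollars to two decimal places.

$543.66

Time charge = 42.9 × 1.43 = $61.347.
Feedstock cost = 207 × 2330/1000, so $482.31.
Job cost: 61.347 + 482.31 = 543.657 ≈ $543.66.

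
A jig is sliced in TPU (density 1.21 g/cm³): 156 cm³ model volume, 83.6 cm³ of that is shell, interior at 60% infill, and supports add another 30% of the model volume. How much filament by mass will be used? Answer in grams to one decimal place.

Infill region = 156 − 83.6, so 72.4 cm³.
Infill deposited = 0.60 × 72.4 = 43.44 cm³.
Support = 0.30 × 156, so 46.8 cm³.
Deposited volume: 83.6 + 43.44 + 46.8 → 173.84 cm³.
Mass = 173.84 × 1.21 = 210.3464 g.

210.3 g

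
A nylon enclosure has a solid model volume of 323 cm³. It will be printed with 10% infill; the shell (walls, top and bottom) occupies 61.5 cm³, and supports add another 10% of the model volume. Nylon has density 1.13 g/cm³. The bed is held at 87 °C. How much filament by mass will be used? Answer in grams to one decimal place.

135.5 g

Interior volume: 323 − 61.5 → 261.5 cm³.
Infill deposited: 0.10 × 261.5 → 26.15 cm³.
Support: 0.10 × 323 → 32.3 cm³.
Deposited volume = 61.5 + 26.15 + 32.3 = 119.95 cm³.
Mass = 119.95 × 1.13 = 135.5435 g.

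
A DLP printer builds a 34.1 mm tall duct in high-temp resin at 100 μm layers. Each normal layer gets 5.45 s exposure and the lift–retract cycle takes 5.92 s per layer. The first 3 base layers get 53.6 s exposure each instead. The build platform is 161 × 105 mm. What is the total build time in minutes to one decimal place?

67.0 minutes

Number of layers: 34.1 / 0.1 → 341 (rounded up).
Bottom layers = 3 × (53.6 + 5.92) = 178.56 s.
Normal layers: 338 × (5.45 + 5.92) → 3843.06 s.
Total = 178.56 + 3843.06 = 4021.62 s = 67.0 minutes.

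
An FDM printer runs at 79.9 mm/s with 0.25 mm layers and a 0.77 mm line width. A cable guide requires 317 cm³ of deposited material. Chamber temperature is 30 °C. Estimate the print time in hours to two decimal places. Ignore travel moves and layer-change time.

Bead cross-section = 0.25 × 0.77 = 0.1925 mm².
Total extruded path = 317000/0.1925 = 1646753.2 mm.
Extrusion time = 1646753.2 / 79.9 = 20610.2 s.
In the requested units: 20610.2 s = 5.73 hours.

5.73 hours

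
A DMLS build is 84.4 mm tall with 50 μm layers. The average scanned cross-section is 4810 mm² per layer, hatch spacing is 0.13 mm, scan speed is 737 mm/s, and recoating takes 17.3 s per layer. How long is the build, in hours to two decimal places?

Layers = ⌈84.4/0.05⌉ = 1688.
Per-layer scan distance = 4810 / 0.13 = 37000 mm.
Laser time per layer: 37000 / 737 → 50.2035 s.
Per-layer time: 50.2035 + 17.3 → 67.5035 s.
Total: 1688 × 67.5035 s = 113945.908 s → 31.65 hours.

31.65 hours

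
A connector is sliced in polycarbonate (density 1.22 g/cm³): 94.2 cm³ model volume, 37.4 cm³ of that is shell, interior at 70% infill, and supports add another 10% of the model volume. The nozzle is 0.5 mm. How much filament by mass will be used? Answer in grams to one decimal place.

Volume inside the shell = 94.2 − 37.4, so 56.8 cm³.
Deposited infill = 0.70 × 56.8, so 39.76 cm³.
Support = 0.10 × 94.2, so 9.42 cm³.
Total extruded = 37.4 + 39.76 + 9.42 = 86.58 cm³.
Mass = 86.58 × 1.22 = 105.6276 g.

105.6 g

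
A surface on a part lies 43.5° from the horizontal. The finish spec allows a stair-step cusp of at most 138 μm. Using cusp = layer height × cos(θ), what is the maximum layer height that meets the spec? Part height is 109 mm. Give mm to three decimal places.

0.190 mm

t = h_c / cos θ = 0.138 / 0.7254 = 0.190 mm.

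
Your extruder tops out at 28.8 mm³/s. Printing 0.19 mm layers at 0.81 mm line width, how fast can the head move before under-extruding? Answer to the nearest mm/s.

187 mm/s

Extrusion cross-section: 0.19 × 0.81 → 0.1539 mm².
Max speed = 28.8 / 0.1539 = 187.13 ≈ 187 mm/s.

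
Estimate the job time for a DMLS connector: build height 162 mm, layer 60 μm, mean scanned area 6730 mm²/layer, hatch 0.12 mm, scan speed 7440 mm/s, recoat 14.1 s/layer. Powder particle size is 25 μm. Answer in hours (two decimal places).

16.23 hours

Number of layers: 162 / 0.06 → 2700 (rounded up).
Per-layer scan distance = 6730 / 0.12 = 56083.3 mm.
Laser time per layer = 56083.3 / 7440, so 7.5381 s.
Time per layer = 7.5381 + 14.1, so 21.6381 s.
2700 layers × 21.6381 s/layer = 58422.87 s, i.e. 16.23 hours.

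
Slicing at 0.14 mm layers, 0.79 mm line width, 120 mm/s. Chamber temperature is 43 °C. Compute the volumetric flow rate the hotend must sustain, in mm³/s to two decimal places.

13.27

Extrusion cross-section = 0.14 × 0.79 = 0.1106 mm².
Volumetric flow = 120 × 0.1106 = 13.27 mm³/s.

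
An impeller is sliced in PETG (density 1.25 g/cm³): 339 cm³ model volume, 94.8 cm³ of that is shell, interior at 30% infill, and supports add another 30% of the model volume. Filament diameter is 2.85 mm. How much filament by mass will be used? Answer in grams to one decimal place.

Interior volume: 339 − 94.8 → 244.2 cm³.
Infill deposited = 0.30 × 244.2 = 73.26 cm³.
Support = 0.30 × 339, so 101.7 cm³.
Deposited volume = 94.8 + 73.26 + 101.7 = 269.76 cm³.
Mass = 269.76 × 1.25 = 337.2 g.

337.2 g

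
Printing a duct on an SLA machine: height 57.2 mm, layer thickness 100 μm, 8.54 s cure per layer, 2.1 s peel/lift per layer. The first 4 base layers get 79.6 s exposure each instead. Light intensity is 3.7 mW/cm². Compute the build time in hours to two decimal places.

1.77 hours

Number of layers: 57.2 / 0.1 → 572 (rounded up).
Base layers = 4 × (79.6 + 2.1) = 326.8 s.
Remaining layers: 568 × (8.54 + 2.1) → 6043.52 s.
Sum: 326.8 + 6043.52 = 6370.32 s → 1.77 hours.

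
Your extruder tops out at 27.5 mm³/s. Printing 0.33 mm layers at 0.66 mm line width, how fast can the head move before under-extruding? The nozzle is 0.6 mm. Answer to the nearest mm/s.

126 mm/s

Bead cross-section = 0.33 × 0.66 = 0.2178 mm².
v_max = Q/A = 27.5/0.2178 = 126.26 mm/s → 126 mm/s.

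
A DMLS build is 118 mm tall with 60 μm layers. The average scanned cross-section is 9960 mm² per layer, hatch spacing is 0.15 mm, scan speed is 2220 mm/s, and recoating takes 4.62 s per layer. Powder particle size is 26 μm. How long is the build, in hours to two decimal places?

Layers = ⌈118/0.06⌉ = 1967.
Hatch length per layer = 9960 / 0.15 = 66400 mm.
Scan time per layer = 66400 / 2220, so 29.9099 s.
Layer cycle = 29.9099 + 4.62 = 34.5299 s.
1967 layers × 34.5299 s/layer = 67920.3133 s, i.e. 18.87 hours.

18.87 hours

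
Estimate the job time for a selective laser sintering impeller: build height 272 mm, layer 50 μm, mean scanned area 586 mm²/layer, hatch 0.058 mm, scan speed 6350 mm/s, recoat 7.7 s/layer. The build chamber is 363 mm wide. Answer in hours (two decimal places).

14.04 hours

Layers = ⌈272/0.05⌉ = 5440.
Hatch length per layer: 586 / 0.058 → 10103.4 mm.
Scan time per layer: 10103.4 / 6350 → 1.5911 s.
Time per layer = 1.5911 + 7.7, so 9.2911 s.
Total: 5440 × 9.2911 s = 50543.584 s → 14.04 hours.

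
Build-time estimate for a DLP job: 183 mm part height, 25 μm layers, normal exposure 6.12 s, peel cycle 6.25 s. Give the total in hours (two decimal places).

Layers = ⌈183/0.025⌉ = 7320.
Per-layer time = 6.12 + 6.25 = 12.37 s.
Total = 7320 × 12.37 = 90548.4 s = 25.15 hours.

25.15 hours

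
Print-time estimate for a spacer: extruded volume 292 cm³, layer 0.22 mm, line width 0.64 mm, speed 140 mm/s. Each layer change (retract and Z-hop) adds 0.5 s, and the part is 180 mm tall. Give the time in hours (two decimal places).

4.23 hours

Bead cross-section: 0.22 × 0.64 → 0.1408 mm².
Path length: 292000 mm³ / 0.1408 mm² → 2073863.6 mm.
Print-move time = 2073863.6 / 140 = 14813.3 s.
Layers = ⌈180/0.22⌉ = 819.
Layer-change overhead: 819 × 0.5 → 409.5 s.
Altogether 14813.3 + 409.5 = 15222.8 s, i.e. 4.23 hours.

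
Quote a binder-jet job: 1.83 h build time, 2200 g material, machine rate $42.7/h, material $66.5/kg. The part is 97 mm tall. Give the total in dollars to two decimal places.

Machine-time cost: 42.7 × 1.83 → $78.141.
Feedstock cost: 66.5 × 2200/1000 → $146.30.
Job cost: 78.141 + 146.30 = 224.441 ≈ $224.44.

$224.44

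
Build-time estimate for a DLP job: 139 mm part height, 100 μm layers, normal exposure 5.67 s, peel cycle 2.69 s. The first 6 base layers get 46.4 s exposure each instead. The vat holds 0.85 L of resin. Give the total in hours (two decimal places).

3.30 hours

Number of layers: 139 / 0.1 → 1390 (rounded up).
Bottom layers = 6 × (46.4 + 2.69) = 294.54 s.
Regular layers = 1384 × (5.67 + 2.69), so 11570.24 s.
Sum: 294.54 + 11570.24 = 11864.78 s → 3.30 hours.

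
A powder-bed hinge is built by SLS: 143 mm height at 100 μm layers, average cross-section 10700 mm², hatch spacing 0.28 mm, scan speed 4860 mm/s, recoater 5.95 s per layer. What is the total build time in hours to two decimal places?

Layers = ⌈143/0.1⌉ = 1430.
Scan path per layer = 10700 / 0.28 = 38214.3 mm.
Per-layer scan time: 38214.3 / 4860 → 7.863 s.
Layer cycle = 7.863 + 5.95 = 13.813 s.
Total: 1430 × 13.813 s = 19752.59 s → 5.49 hours.

5.49 hours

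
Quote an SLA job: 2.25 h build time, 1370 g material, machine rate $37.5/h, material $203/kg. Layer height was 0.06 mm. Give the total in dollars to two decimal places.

Time charge = 37.5 × 2.25 = $84.375.
Feedstock cost = 203 × 1370/1000, so $278.11.
Total = 84.375 + 278.11 = 362.485 ≈ $362.49.

$362.49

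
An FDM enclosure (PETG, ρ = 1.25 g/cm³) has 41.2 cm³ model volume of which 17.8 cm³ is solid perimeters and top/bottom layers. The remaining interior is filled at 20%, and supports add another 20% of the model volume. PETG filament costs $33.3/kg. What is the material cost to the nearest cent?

$1.28

Volume inside the shell: 41.2 − 17.8 → 23.4 cm³.
Infill volume = 0.20 × 23.4, so 4.68 cm³.
Support = 0.20 × 41.2, so 8.24 cm³.
Total extruded = 17.8 + 4.68 + 8.24 = 30.72 cm³.
Mass: 30.72 × 1.25 → 38.4 g.
Cost = 38.4 g / 1000 × $33.3/kg = $1.28.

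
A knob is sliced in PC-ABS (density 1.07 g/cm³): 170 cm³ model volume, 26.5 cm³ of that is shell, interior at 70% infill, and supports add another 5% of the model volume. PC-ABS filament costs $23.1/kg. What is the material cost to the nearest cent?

$3.35

Volume inside the shell = 170 − 26.5, so 143.5 cm³.
Infill deposited = 0.70 × 143.5, so 100.45 cm³.
Support: 0.05 × 170 → 8.5 cm³.
Deposited volume: 26.5 + 100.45 + 8.5 → 135.45 cm³.
Mass = 135.45 × 1.07 = 144.9315 g.
At $23.1/kg: 144.9315/1000 × 23.1 = $3.35.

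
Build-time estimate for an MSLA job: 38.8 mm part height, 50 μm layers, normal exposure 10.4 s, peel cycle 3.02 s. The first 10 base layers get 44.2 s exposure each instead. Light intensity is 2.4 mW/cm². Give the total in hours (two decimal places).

Number of layers: 38.8 / 0.05 → 776 (rounded up).
Burn-in layers = 10 × (44.2 + 3.02) = 472.2 s.
Regular layers: 766 × (10.4 + 3.02) → 10279.72 s.
Total = 472.2 + 10279.72 = 10751.92 s = 2.99 hours.

2.99 hours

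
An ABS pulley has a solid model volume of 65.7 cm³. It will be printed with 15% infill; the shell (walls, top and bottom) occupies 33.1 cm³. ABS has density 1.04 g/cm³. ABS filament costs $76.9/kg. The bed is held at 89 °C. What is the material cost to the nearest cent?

Interior volume = 65.7 − 33.1 = 32.6 cm³.
Deposited infill = 0.15 × 32.6 = 4.89 cm³.
Total printed volume = 33.1 + 4.89 = 37.99 cm³.
Mass: 37.99 × 1.04 → 39.5096 g.
At $76.9/kg: 39.5096/1000 × 76.9 = $3.04.

$3.04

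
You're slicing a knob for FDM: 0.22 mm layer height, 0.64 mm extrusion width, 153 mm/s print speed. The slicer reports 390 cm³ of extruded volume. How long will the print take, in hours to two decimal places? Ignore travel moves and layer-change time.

Line area = 0.22 × 0.64, so 0.1408 mm².
Total extruded path = 390000/0.1408 = 2769886.4 mm.
Time extruding = 2769886.4 / 153, so 18103.8 s.
18103.8 s = 5.03 hours.

5.03 hours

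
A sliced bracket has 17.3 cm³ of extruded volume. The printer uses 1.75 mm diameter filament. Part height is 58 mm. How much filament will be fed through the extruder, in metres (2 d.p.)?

7.19 m

Filament cross-section = π × (1.75/2)² = 2.4053 mm².
L = 17300 mm³ / 2.4053 mm² = 7192.45 mm, i.e. 7.19 m.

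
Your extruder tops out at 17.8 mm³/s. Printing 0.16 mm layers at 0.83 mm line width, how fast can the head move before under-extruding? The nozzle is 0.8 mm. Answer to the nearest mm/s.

Bead cross-section = 0.16 × 0.83, so 0.1328 mm².
v_max = Q/A = 17.8/0.1328 = 134.04 mm/s → 134 mm/s.

134 mm/s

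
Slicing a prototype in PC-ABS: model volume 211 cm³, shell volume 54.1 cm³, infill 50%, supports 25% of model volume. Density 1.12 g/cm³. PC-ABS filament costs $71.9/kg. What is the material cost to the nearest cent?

Infill region: 211 − 54.1 → 156.9 cm³.
Infill volume: 0.50 × 156.9 → 78.45 cm³.
Support = 0.25 × 211 = 52.75 cm³.
Total printed volume: 54.1 + 78.45 + 52.75 → 185.3 cm³.
Mass = 185.3 × 1.12, so 207.536 g.
At $71.9/kg: 207.536/1000 × 71.9 = $14.92.

$14.92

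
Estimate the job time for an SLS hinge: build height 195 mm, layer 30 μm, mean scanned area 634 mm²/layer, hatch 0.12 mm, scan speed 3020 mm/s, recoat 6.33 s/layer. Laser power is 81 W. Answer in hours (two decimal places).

14.59 hours

Layers = ⌈195/0.03⌉ = 6500.
Scan path per layer = 634 / 0.12, so 5283.3 mm.
Per-layer scan time = 5283.3 / 3020 = 1.7494 s.
Layer cycle = 1.7494 + 6.33, so 8.0794 s.
6500 layers × 8.0794 s/layer = 52516.1 s, i.e. 14.59 hours.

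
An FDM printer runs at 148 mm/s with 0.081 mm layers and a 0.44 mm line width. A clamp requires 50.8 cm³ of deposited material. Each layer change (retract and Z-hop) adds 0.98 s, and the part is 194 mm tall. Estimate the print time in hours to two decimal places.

3.33 hours

Bead cross-section = 0.081 × 0.44 = 0.03564 mm².
Total extruded path = 50800/0.03564 = 1425364.8 mm.
Extrusion time = 1425364.8 / 148, so 9630.8 s.
Layer count = ceil(194 / 0.081) = 2396.
Layer-change overhead = 2396 × 0.98 = 2348.08 s.
Total = 9630.8 + 2348.08 = 11978.88 s = 3.33 hours.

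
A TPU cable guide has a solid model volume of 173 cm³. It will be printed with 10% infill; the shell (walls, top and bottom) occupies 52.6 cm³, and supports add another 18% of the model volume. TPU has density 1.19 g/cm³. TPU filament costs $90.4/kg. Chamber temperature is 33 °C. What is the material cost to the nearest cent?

$10.30

Interior volume = 173 − 52.6, so 120.4 cm³.
Infill volume = 0.10 × 120.4 = 12.04 cm³.
Support: 0.18 × 173 → 31.14 cm³.
Deposited volume: 52.6 + 12.04 + 31.14 → 95.78 cm³.
Mass = 95.78 × 1.19, so 113.9782 g.
At $90.4/kg: 113.9782/1000 × 90.4 = $10.30.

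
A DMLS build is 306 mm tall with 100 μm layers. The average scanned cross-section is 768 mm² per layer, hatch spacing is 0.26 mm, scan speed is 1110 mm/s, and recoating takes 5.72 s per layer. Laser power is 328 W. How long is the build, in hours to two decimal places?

7.12 hours

Number of layers: 306 / 0.1 → 3060 (rounded up).
Hatch length per layer: 768 / 0.26 → 2953.8 mm.
Laser time per layer: 2953.8 / 1110 → 2.6611 s.
Time per layer = 2.6611 + 5.72 = 8.3811 s.
3060 layers × 8.3811 s/layer = 25646.166 s, i.e. 7.12 hours.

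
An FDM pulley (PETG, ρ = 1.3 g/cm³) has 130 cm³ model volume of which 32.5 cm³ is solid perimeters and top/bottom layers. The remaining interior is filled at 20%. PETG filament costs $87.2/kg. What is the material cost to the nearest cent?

$5.89

Interior volume = 130 − 32.5, so 97.5 cm³.
Infill volume = 0.20 × 97.5 = 19.5 cm³.
Total extruded: 32.5 + 19.5 → 52 cm³.
Mass: 52 × 1.3 → 67.6 g.
Cost = 67.6 g / 1000 × $87.2/kg = $5.89.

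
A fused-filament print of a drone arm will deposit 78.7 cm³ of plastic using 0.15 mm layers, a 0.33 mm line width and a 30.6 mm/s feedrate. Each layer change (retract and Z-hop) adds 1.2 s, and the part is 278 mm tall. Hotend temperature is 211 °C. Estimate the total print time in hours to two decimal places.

15.05 hours

Line area = 0.15 × 0.33, so 0.0495 mm².
Toolpath length = 78.7 cm³ / 0.0495 mm² = 78700 / 0.0495 = 1589899 mm.
Time extruding: 1589899 / 30.6 → 51957.5 s.
Number of layers: 278 / 0.15 → 1854 (rounded up).
Layer-change overhead: 1854 × 1.2 → 2224.8 s.
Total = 51957.5 + 2224.8 = 54182.3 s = 15.05 hours.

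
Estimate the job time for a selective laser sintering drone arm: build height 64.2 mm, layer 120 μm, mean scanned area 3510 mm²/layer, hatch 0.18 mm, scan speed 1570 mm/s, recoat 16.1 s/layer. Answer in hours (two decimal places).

Layer count = ceil(64.2 / 0.12) = 535.
Per-layer scan distance: 3510 / 0.18 → 19500 mm.
Laser time per layer = 19500 / 1570, so 12.4204 s.
Time per layer: 12.4204 + 16.1 → 28.5204 s.
Build time = 535 × 28.5204 = 15258.414 s = 4.24 hours.

4.24 hours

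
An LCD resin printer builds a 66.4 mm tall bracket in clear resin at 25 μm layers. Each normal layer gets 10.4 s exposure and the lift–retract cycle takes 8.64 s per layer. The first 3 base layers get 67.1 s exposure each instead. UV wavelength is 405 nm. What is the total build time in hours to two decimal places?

14.09 hours

Number of layers: 66.4 / 0.025 → 2656 (rounded up).
Burn-in layers: 3 × (67.1 + 8.64) → 227.22 s.
Normal layers = 2653 × (10.4 + 8.64) = 50513.12 s.
Total = 227.22 + 50513.12 = 50740.34 s = 14.09 hours.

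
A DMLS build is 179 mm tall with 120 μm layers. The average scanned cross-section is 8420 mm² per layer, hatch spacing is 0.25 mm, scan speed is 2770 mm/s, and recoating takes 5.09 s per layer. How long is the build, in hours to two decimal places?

7.15 hours

Layers = ⌈179/0.12⌉ = 1492.
Scan path per layer: 8420 / 0.25 → 33680 mm.
Scan time per layer = 33680 / 2770, so 12.1588 s.
Per-layer time = 12.1588 + 5.09, so 17.2488 s.
Build time = 1492 × 17.2488 = 25735.2096 s = 7.15 hours.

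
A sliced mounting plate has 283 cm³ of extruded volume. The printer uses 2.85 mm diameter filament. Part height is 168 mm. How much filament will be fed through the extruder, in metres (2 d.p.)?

44.36 m

Cross-section of 2.85 mm filament: π·(2.85/2)² = 6.3794 mm².
Length = 283 cm³ / 6.3794 mm² = 283000 / 6.3794 = 44361.54 mm = 44.36 m.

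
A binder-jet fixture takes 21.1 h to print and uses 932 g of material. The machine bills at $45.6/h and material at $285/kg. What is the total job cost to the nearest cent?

$1227.78

Machine cost = 45.6 × 21.1 = $962.16.
Feedstock cost: 285 × 932/1000 → $265.62.
Total = 962.16 + 265.62 = $1227.78.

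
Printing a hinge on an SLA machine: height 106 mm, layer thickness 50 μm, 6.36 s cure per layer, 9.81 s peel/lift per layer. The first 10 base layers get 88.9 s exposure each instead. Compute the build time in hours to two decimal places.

Layers = ⌈106/0.05⌉ = 2120.
Base layers: 10 × (88.9 + 9.81) → 987.1 s.
Normal layers = 2110 × (6.36 + 9.81), so 34118.7 s.
Sum: 987.1 + 34118.7 = 35105.8 s → 9.75 hours.

9.75 hours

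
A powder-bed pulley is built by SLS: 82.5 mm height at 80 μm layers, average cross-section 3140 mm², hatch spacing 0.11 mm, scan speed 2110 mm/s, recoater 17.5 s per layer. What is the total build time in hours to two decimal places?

Layers = ⌈82.5/0.08⌉ = 1032.
Hatch length per layer = 3140 / 0.11 = 28545.5 mm.
Scan time per layer = 28545.5 / 2110 = 13.5287 s.
Time per layer: 13.5287 + 17.5 → 31.0287 s.
Build time = 1032 × 31.0287 = 32021.6184 s = 8.89 hours.

8.89 hours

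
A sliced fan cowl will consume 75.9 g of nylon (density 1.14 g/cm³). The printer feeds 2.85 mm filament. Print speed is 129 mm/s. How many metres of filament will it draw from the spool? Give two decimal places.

10.44 m

Extruded volume: 75.9/1.14 = 66.5789 cm³ (66578.9 mm³).
Cross-section of 2.85 mm filament: π·(2.85/2)² = 6.3794 mm².
Length = 66578.9 / 6.3794 = 10436.55 mm = 10.44 m.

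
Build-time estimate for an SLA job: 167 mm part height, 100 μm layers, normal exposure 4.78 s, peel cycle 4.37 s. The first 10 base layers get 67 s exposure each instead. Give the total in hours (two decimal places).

4.42 hours

Layer count = ceil(167 / 0.1) = 1670.
Burn-in layers: 10 × (67 + 4.37) → 713.7 s.
Remaining layers: 1660 × (4.78 + 4.37) → 15189 s.
Total = 713.7 + 15189 = 15902.7 s = 4.42 hours.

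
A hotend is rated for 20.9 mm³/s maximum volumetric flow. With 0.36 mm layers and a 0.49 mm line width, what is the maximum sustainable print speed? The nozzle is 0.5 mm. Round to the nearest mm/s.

118 mm/s

A = 0.36 × 0.49, so 0.1764 mm².
v_max = Q/A = 20.9/0.1764 = 118.48 mm/s → 118 mm/s.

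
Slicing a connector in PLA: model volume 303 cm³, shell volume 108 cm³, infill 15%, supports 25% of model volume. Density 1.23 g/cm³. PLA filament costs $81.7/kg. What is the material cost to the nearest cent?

$21.40

Interior volume = 303 − 108, so 195 cm³.
Infill volume = 0.15 × 195 = 29.25 cm³.
Support = 0.25 × 303 = 75.75 cm³.
Deposited volume = 108 + 29.25 + 75.75 = 213 cm³.
Mass = 213 × 1.23, so 261.99 g.
At $81.7/kg: 261.99/1000 × 81.7 = $21.40.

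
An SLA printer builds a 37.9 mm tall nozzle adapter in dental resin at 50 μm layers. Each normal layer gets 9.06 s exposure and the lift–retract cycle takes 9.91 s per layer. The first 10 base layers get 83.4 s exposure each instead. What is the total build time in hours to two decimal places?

4.20 hours

Layer count = ceil(37.9 / 0.05) = 758.
Burn-in layers: 10 × (83.4 + 9.91) → 933.1 s.
Remaining layers = 748 × (9.06 + 9.91), so 14189.56 s.
Sum: 933.1 + 14189.56 = 15122.66 s → 4.20 hours.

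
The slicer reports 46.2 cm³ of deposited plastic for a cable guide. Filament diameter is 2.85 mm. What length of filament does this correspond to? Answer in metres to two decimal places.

A = π r² = π × 1.425² = 6.3794 mm².
L = 46200 mm³ / 6.3794 mm² = 7242.06 mm, i.e. 7.24 m.

7.24 m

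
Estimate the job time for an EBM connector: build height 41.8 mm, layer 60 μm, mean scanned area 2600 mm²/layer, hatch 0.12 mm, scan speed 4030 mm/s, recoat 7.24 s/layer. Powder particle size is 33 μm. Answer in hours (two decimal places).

Layers = ⌈41.8/0.06⌉ = 697.
Hatch length per layer = 2600 / 0.12 = 21666.7 mm.
Beam time per layer = 21666.7 / 4030 = 5.3764 s.
Per-layer time = 5.3764 + 7.24, so 12.6164 s.
Total: 697 × 12.6164 s = 8793.6308 s → 2.44 hours.

2.44 hours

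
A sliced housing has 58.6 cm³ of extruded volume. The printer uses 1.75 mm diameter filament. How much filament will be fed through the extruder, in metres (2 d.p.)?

24.36 m

A = π r² = π × 0.875² = 2.4053 mm².
Length = 58.6 cm³ / 2.4053 mm² = 58600 / 2.4053 = 24362.87 mm = 24.36 m.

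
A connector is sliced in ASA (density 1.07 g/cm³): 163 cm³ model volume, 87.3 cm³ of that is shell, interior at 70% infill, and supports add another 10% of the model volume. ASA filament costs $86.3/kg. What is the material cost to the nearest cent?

Volume inside the shell: 163 − 87.3 → 75.7 cm³.
Infill deposited = 0.70 × 75.7, so 52.99 cm³.
Support: 0.10 × 163 → 16.3 cm³.
Total printed volume = 87.3 + 52.99 + 16.3 = 156.59 cm³.
Mass = 156.59 × 1.07, so 167.5513 g.
At $86.3/kg: 167.5513/1000 × 86.3 = $14.46.

$14.46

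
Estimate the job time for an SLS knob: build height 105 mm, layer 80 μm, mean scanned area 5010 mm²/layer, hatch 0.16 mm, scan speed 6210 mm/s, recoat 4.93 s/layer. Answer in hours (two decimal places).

3.64 hours

Number of layers: 105 / 0.08 → 1313 (rounded up).
Per-layer scan distance: 5010 / 0.16 → 31312.5 mm.
Laser time per layer = 31312.5 / 6210, so 5.0423 s.
Layer cycle = 5.0423 + 4.93, so 9.9723 s.
1313 layers × 9.9723 s/layer = 13093.6299 s, i.e. 3.64 hours.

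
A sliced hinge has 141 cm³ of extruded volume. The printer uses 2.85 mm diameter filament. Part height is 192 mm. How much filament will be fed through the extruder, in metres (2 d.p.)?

22.10 m

Cross-section of 2.85 mm filament: π·(2.85/2)² = 6.3794 mm².
L = 141000 mm³ / 6.3794 mm² = 22102.39 mm, i.e. 22.10 m.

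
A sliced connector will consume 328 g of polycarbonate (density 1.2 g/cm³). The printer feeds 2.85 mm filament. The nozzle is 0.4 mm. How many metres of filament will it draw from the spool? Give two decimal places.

42.85 m

Extruded volume: 328/1.2 = 273.3333 cm³ (273333.3 mm³).
Filament cross-section = π × (2.85/2)² = 6.3794 mm².
Length = 273333.3 / 6.3794 = 42846.24 mm = 42.85 m.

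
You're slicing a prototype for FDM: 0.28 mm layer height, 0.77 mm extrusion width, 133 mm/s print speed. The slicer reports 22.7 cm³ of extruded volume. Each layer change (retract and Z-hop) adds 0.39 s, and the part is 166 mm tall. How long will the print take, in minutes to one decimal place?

17.0 minutes

Bead cross-section: 0.28 × 0.77 → 0.2156 mm².
Total extruded path = 22700/0.2156 = 105287.6 mm.
Time extruding = 105287.6 / 133 = 791.6 s.
Layers = ⌈166/0.28⌉ = 593.
Layer-change overhead = 593 × 0.39 = 231.27 s.
Altogether 791.6 + 231.27 = 1022.87 s, i.e. 17.0 minutes.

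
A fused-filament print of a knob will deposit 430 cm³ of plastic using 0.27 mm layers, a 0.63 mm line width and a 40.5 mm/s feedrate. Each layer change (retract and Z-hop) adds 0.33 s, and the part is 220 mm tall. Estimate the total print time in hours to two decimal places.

Line area = 0.27 × 0.63 = 0.1701 mm².
Toolpath length = 430 cm³ / 0.1701 mm² = 430000 / 0.1701 = 2527924.8 mm.
Extrusion time = 2527924.8 / 40.5, so 62417.9 s.
Layers = ⌈220/0.27⌉ = 815.
Layer-change overhead = 815 × 0.33 = 268.95 s.
Altogether 62417.9 + 268.95 = 62686.85 s, i.e. 17.41 hours.

17.41 hours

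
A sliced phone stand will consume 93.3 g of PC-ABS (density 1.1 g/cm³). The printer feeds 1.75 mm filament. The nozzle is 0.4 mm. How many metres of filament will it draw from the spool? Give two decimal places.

35.26 m

Volume = 93.3 g / 1.1 g·cm⁻³ = 84.8182 cm³ = 84818.2 mm³.
Cross-section of 1.75 mm filament: π·(1.75/2)² = 2.4053 mm².
Length = 84818.2 / 2.4053 = 35263.04 mm = 35.26 m.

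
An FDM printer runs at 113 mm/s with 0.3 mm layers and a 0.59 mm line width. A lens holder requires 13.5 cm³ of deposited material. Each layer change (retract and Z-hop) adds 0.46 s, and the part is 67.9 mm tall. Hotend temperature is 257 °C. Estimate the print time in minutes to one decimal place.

13.0 minutes

Extrusion cross-section = 0.3 × 0.59, so 0.177 mm².
Path length: 13500 mm³ / 0.177 mm² → 76271.2 mm.
Time extruding = 76271.2 / 113, so 675 s.
Layer count = ceil(67.9 / 0.3) = 227.
Z-hop total = 227 × 0.46 = 104.42 s.
Total = 675 + 104.42 = 779.42 s = 13.0 minutes.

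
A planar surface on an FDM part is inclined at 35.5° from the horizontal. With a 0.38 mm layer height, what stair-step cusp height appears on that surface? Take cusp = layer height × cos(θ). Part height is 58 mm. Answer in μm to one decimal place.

309.4 μm

cos(35.5°) = 0.8141, so cusp = 0.38 × 0.8141 = 0.309358 mm → 309.4 μm.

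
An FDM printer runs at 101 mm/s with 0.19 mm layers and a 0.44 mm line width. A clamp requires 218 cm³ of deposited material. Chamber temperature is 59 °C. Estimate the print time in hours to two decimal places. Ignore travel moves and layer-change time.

Bead cross-section = 0.19 × 0.44 = 0.0836 mm².
Path length: 218000 mm³ / 0.0836 mm² → 2607655.5 mm.
Print-move time = 2607655.5 / 101, so 25818.4 s.
Converting: 25818.4 s = 7.17 hours.

7.17 hours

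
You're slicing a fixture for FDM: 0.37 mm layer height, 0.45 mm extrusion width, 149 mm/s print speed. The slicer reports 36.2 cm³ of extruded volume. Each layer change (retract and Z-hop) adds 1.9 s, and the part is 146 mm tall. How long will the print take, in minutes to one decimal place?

Extrusion cross-section = 0.37 × 0.45, so 0.1665 mm².
Total extruded path = 36200/0.1665 = 217417.4 mm.
Print-move time: 217417.4 / 149 → 1459.2 s.
Layer count = ceil(146 / 0.37) = 395.
Z-hop total = 395 × 1.9 = 750.5 s.
Total = 1459.2 + 750.5 = 2209.7 s = 36.8 minutes.

36.8 minutes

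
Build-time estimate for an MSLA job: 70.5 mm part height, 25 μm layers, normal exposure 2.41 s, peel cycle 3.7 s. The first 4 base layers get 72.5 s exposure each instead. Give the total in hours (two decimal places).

Number of layers: 70.5 / 0.025 → 2820 (rounded up).
Bottom layers = 4 × (72.5 + 3.7), so 304.8 s.
Normal layers = 2816 × (2.41 + 3.7) = 17205.76 s.
Total = 304.8 + 17205.76 = 17510.56 s = 4.86 hours.

4.86 hours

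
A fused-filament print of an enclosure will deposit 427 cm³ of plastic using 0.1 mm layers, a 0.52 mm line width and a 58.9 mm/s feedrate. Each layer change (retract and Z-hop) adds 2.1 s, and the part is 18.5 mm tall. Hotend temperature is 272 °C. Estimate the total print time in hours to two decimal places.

Bead cross-section = 0.1 × 0.52, so 0.052 mm².
Total extruded path = 427000/0.052 = 8211538.5 mm.
Time extruding: 8211538.5 / 58.9 → 139414.9 s.
Layer count = ceil(18.5 / 0.1) = 185.
Z-hop total = 185 × 2.1 = 388.5 s.
Altogether 139414.9 + 388.5 = 139803.4 s, i.e. 38.83 hours.

38.83 hours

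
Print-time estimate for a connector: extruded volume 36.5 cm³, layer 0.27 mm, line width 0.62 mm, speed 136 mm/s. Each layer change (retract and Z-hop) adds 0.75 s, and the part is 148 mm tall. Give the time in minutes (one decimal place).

Line area = 0.27 × 0.62, so 0.1674 mm².
Path length: 36500 mm³ / 0.1674 mm² → 218040.6 mm.
Extrusion time = 218040.6 / 136, so 1603.2 s.
Layer count = ceil(148 / 0.27) = 549.
Non-print overhead: 549 × 0.75 → 411.75 s.
Total = 1603.2 + 411.75 = 2014.95 s = 33.6 minutes.

33.6 minutes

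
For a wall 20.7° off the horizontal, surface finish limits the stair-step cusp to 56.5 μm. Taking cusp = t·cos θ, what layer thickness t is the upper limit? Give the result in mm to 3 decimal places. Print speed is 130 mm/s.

0.060 mm

t = h_c / cos θ = 0.0565 / 0.9354 = 0.060 mm.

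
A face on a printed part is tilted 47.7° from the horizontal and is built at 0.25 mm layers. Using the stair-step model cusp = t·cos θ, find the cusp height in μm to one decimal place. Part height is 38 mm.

h_c = t·cos θ = 0.25 × 0.6730 = 0.16825 mm (168.3 μm).

168.3 μm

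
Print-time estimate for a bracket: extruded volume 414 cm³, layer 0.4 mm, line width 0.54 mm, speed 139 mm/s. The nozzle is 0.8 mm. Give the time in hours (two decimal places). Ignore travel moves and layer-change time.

3.83 hours

Extrusion cross-section = 0.4 × 0.54 = 0.216 mm².
Path length: 414000 mm³ / 0.216 mm² → 1916666.7 mm.
Print-move time = 1916666.7 / 139, so 13789 s.
That's 13789 s → 3.83 hours.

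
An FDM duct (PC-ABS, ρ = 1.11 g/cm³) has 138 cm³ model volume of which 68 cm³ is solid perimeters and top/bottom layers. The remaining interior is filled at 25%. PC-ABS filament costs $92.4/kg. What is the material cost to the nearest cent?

Volume inside the shell: 138 − 68 → 70 cm³.
Deposited infill: 0.25 × 70 → 17.5 cm³.
Deposited volume = 68 + 17.5 = 85.5 cm³.
Mass: 85.5 × 1.11 → 94.905 g.
At $92.4/kg: 94.905/1000 × 92.4 = $8.77.

$8.77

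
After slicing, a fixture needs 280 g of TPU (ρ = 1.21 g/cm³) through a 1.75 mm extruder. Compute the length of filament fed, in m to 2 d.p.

Volume = 280 g / 1.21 g·cm⁻³ = 231.405 cm³ = 231405 mm³.
A = π r² = π × 0.875² = 2.4053 mm².
Length = 231405 / 2.4053 = 96206.29 mm = 96.21 m.

96.21 m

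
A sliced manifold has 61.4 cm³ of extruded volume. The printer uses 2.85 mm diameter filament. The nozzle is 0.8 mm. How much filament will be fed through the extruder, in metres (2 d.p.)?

A = π r² = π × 1.425² = 6.3794 mm².
L = 61400 mm³ / 6.3794 mm² = 9624.73 mm, i.e. 9.62 m.

9.62 m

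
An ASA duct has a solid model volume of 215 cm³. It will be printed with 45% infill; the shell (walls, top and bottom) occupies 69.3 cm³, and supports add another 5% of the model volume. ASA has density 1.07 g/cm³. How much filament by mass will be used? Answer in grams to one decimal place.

Interior volume = 215 − 69.3, so 145.7 cm³.
Infill volume = 0.45 × 145.7 = 65.565 cm³.
Support = 0.05 × 215 = 10.75 cm³.
Total printed volume = 69.3 + 65.565 + 10.75 = 145.615 cm³.
Mass = 145.615 × 1.07, so 155.80805 g.

155.8 g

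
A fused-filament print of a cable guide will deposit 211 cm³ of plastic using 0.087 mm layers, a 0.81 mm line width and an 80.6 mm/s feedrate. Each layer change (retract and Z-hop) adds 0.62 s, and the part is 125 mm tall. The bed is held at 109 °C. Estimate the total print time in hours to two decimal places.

Line area: 0.087 × 0.81 → 0.07047 mm².
Toolpath length = 211 cm³ / 0.07047 mm² = 211000 / 0.07047 = 2994181.9 mm.
Time extruding = 2994181.9 / 80.6, so 37148.7 s.
Layer count = ceil(125 / 0.087) = 1437.
Z-hop total = 1437 × 0.62 = 890.94 s.
Total = 37148.7 + 890.94 = 38039.64 s = 10.57 hours.

10.57 hours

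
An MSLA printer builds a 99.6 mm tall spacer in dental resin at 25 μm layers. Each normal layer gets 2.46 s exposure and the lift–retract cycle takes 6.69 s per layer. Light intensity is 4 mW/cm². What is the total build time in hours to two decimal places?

10.13 hours

Layer count = ceil(99.6 / 0.025) = 3984.
Per-layer time = 2.46 + 6.69, so 9.15 s.
Build time: 3984 × 9.15 s = 36453.6 s, i.e. 10.13 hours.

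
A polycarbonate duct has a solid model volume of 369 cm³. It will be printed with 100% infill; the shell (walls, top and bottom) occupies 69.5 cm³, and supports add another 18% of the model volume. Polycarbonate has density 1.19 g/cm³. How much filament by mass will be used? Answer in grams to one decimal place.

518.1 g

Infill region = 369 − 69.5 = 299.5 cm³.
Deposited infill = 1.00 × 299.5, so 299.5 cm³.
Support = 0.18 × 369, so 66.42 cm³.
Total printed volume: 69.5 + 299.5 + 66.42 → 435.42 cm³.
Mass = 435.42 × 1.19 = 518.1498 g.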